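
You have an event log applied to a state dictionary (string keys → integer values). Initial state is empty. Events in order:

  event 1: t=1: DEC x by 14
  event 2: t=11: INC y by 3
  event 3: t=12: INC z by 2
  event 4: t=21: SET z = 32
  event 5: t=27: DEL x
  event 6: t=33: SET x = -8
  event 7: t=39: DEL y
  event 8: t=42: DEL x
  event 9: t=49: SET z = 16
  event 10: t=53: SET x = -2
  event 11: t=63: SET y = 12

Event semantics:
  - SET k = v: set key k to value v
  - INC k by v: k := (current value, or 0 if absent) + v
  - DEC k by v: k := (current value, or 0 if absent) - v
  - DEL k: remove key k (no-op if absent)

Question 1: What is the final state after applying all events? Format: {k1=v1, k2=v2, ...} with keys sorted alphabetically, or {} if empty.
Answer: {x=-2, y=12, z=16}

Derivation:
  after event 1 (t=1: DEC x by 14): {x=-14}
  after event 2 (t=11: INC y by 3): {x=-14, y=3}
  after event 3 (t=12: INC z by 2): {x=-14, y=3, z=2}
  after event 4 (t=21: SET z = 32): {x=-14, y=3, z=32}
  after event 5 (t=27: DEL x): {y=3, z=32}
  after event 6 (t=33: SET x = -8): {x=-8, y=3, z=32}
  after event 7 (t=39: DEL y): {x=-8, z=32}
  after event 8 (t=42: DEL x): {z=32}
  after event 9 (t=49: SET z = 16): {z=16}
  after event 10 (t=53: SET x = -2): {x=-2, z=16}
  after event 11 (t=63: SET y = 12): {x=-2, y=12, z=16}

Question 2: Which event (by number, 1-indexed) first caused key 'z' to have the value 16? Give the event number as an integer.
Looking for first event where z becomes 16:
  event 3: z = 2
  event 4: z = 32
  event 5: z = 32
  event 6: z = 32
  event 7: z = 32
  event 8: z = 32
  event 9: z 32 -> 16  <-- first match

Answer: 9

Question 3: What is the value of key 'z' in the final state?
Track key 'z' through all 11 events:
  event 1 (t=1: DEC x by 14): z unchanged
  event 2 (t=11: INC y by 3): z unchanged
  event 3 (t=12: INC z by 2): z (absent) -> 2
  event 4 (t=21: SET z = 32): z 2 -> 32
  event 5 (t=27: DEL x): z unchanged
  event 6 (t=33: SET x = -8): z unchanged
  event 7 (t=39: DEL y): z unchanged
  event 8 (t=42: DEL x): z unchanged
  event 9 (t=49: SET z = 16): z 32 -> 16
  event 10 (t=53: SET x = -2): z unchanged
  event 11 (t=63: SET y = 12): z unchanged
Final: z = 16

Answer: 16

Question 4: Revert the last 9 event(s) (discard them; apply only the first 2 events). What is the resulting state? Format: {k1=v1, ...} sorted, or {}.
Answer: {x=-14, y=3}

Derivation:
Keep first 2 events (discard last 9):
  after event 1 (t=1: DEC x by 14): {x=-14}
  after event 2 (t=11: INC y by 3): {x=-14, y=3}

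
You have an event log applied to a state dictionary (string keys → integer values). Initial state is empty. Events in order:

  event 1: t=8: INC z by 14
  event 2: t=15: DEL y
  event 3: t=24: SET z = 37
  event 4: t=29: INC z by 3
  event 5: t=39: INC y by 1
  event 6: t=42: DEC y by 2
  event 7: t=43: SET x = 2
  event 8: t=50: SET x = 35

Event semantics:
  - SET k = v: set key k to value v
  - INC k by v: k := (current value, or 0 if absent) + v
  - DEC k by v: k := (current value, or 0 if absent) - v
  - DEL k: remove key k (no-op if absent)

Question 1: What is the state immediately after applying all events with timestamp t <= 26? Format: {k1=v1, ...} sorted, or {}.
Answer: {z=37}

Derivation:
Apply events with t <= 26 (3 events):
  after event 1 (t=8: INC z by 14): {z=14}
  after event 2 (t=15: DEL y): {z=14}
  after event 3 (t=24: SET z = 37): {z=37}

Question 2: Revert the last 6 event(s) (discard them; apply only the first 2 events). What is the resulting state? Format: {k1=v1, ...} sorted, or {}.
Keep first 2 events (discard last 6):
  after event 1 (t=8: INC z by 14): {z=14}
  after event 2 (t=15: DEL y): {z=14}

Answer: {z=14}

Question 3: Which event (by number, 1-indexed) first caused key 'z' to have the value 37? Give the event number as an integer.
Looking for first event where z becomes 37:
  event 1: z = 14
  event 2: z = 14
  event 3: z 14 -> 37  <-- first match

Answer: 3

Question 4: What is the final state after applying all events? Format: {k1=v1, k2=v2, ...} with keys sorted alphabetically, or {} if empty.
  after event 1 (t=8: INC z by 14): {z=14}
  after event 2 (t=15: DEL y): {z=14}
  after event 3 (t=24: SET z = 37): {z=37}
  after event 4 (t=29: INC z by 3): {z=40}
  after event 5 (t=39: INC y by 1): {y=1, z=40}
  after event 6 (t=42: DEC y by 2): {y=-1, z=40}
  after event 7 (t=43: SET x = 2): {x=2, y=-1, z=40}
  after event 8 (t=50: SET x = 35): {x=35, y=-1, z=40}

Answer: {x=35, y=-1, z=40}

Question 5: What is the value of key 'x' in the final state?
Answer: 35

Derivation:
Track key 'x' through all 8 events:
  event 1 (t=8: INC z by 14): x unchanged
  event 2 (t=15: DEL y): x unchanged
  event 3 (t=24: SET z = 37): x unchanged
  event 4 (t=29: INC z by 3): x unchanged
  event 5 (t=39: INC y by 1): x unchanged
  event 6 (t=42: DEC y by 2): x unchanged
  event 7 (t=43: SET x = 2): x (absent) -> 2
  event 8 (t=50: SET x = 35): x 2 -> 35
Final: x = 35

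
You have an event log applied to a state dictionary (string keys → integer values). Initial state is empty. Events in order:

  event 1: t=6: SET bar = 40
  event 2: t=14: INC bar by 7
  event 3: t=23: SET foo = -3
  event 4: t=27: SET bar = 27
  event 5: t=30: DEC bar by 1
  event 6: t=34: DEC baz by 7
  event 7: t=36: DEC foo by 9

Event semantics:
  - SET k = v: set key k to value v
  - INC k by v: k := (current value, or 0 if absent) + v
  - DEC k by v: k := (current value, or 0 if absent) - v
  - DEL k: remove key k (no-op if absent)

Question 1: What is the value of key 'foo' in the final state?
Track key 'foo' through all 7 events:
  event 1 (t=6: SET bar = 40): foo unchanged
  event 2 (t=14: INC bar by 7): foo unchanged
  event 3 (t=23: SET foo = -3): foo (absent) -> -3
  event 4 (t=27: SET bar = 27): foo unchanged
  event 5 (t=30: DEC bar by 1): foo unchanged
  event 6 (t=34: DEC baz by 7): foo unchanged
  event 7 (t=36: DEC foo by 9): foo -3 -> -12
Final: foo = -12

Answer: -12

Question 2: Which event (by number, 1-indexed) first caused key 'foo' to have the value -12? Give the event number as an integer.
Answer: 7

Derivation:
Looking for first event where foo becomes -12:
  event 3: foo = -3
  event 4: foo = -3
  event 5: foo = -3
  event 6: foo = -3
  event 7: foo -3 -> -12  <-- first match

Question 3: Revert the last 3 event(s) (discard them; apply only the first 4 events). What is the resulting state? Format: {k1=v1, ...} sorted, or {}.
Keep first 4 events (discard last 3):
  after event 1 (t=6: SET bar = 40): {bar=40}
  after event 2 (t=14: INC bar by 7): {bar=47}
  after event 3 (t=23: SET foo = -3): {bar=47, foo=-3}
  after event 4 (t=27: SET bar = 27): {bar=27, foo=-3}

Answer: {bar=27, foo=-3}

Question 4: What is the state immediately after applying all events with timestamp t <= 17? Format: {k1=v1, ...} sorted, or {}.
Answer: {bar=47}

Derivation:
Apply events with t <= 17 (2 events):
  after event 1 (t=6: SET bar = 40): {bar=40}
  after event 2 (t=14: INC bar by 7): {bar=47}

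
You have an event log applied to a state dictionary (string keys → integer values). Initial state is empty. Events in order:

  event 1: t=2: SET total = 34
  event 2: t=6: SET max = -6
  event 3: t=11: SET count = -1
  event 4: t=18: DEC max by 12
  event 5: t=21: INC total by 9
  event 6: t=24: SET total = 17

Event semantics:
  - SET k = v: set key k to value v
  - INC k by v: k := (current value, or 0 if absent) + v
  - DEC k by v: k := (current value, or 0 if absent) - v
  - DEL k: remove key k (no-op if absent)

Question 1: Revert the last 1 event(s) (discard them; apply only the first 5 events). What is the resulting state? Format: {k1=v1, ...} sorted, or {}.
Answer: {count=-1, max=-18, total=43}

Derivation:
Keep first 5 events (discard last 1):
  after event 1 (t=2: SET total = 34): {total=34}
  after event 2 (t=6: SET max = -6): {max=-6, total=34}
  after event 3 (t=11: SET count = -1): {count=-1, max=-6, total=34}
  after event 4 (t=18: DEC max by 12): {count=-1, max=-18, total=34}
  after event 5 (t=21: INC total by 9): {count=-1, max=-18, total=43}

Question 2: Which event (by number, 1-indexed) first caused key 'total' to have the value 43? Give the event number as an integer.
Answer: 5

Derivation:
Looking for first event where total becomes 43:
  event 1: total = 34
  event 2: total = 34
  event 3: total = 34
  event 4: total = 34
  event 5: total 34 -> 43  <-- first match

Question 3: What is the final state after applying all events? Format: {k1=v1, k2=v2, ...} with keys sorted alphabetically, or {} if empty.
  after event 1 (t=2: SET total = 34): {total=34}
  after event 2 (t=6: SET max = -6): {max=-6, total=34}
  after event 3 (t=11: SET count = -1): {count=-1, max=-6, total=34}
  after event 4 (t=18: DEC max by 12): {count=-1, max=-18, total=34}
  after event 5 (t=21: INC total by 9): {count=-1, max=-18, total=43}
  after event 6 (t=24: SET total = 17): {count=-1, max=-18, total=17}

Answer: {count=-1, max=-18, total=17}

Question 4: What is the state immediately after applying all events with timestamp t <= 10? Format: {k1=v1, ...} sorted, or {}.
Answer: {max=-6, total=34}

Derivation:
Apply events with t <= 10 (2 events):
  after event 1 (t=2: SET total = 34): {total=34}
  after event 2 (t=6: SET max = -6): {max=-6, total=34}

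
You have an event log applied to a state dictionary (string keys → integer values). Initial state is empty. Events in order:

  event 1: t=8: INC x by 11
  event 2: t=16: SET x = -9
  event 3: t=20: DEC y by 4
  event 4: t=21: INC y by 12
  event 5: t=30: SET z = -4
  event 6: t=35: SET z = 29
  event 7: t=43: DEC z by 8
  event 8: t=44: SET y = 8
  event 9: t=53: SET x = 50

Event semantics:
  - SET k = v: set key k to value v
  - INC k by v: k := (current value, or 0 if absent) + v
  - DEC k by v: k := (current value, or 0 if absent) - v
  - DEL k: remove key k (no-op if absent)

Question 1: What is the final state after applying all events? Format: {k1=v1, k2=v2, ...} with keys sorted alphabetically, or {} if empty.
Answer: {x=50, y=8, z=21}

Derivation:
  after event 1 (t=8: INC x by 11): {x=11}
  after event 2 (t=16: SET x = -9): {x=-9}
  after event 3 (t=20: DEC y by 4): {x=-9, y=-4}
  after event 4 (t=21: INC y by 12): {x=-9, y=8}
  after event 5 (t=30: SET z = -4): {x=-9, y=8, z=-4}
  after event 6 (t=35: SET z = 29): {x=-9, y=8, z=29}
  after event 7 (t=43: DEC z by 8): {x=-9, y=8, z=21}
  after event 8 (t=44: SET y = 8): {x=-9, y=8, z=21}
  after event 9 (t=53: SET x = 50): {x=50, y=8, z=21}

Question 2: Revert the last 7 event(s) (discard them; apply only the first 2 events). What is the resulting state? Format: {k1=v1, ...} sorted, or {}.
Keep first 2 events (discard last 7):
  after event 1 (t=8: INC x by 11): {x=11}
  after event 2 (t=16: SET x = -9): {x=-9}

Answer: {x=-9}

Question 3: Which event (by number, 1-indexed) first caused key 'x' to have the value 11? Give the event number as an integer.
Answer: 1

Derivation:
Looking for first event where x becomes 11:
  event 1: x (absent) -> 11  <-- first match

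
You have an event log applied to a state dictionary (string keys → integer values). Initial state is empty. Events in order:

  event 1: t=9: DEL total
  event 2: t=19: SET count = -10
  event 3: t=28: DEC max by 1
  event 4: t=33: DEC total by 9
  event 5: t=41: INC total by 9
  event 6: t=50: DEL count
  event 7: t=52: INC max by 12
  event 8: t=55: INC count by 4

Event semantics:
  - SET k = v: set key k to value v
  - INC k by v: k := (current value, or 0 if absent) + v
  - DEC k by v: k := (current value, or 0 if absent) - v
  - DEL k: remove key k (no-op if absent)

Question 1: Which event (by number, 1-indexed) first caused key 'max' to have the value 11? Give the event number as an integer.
Answer: 7

Derivation:
Looking for first event where max becomes 11:
  event 3: max = -1
  event 4: max = -1
  event 5: max = -1
  event 6: max = -1
  event 7: max -1 -> 11  <-- first match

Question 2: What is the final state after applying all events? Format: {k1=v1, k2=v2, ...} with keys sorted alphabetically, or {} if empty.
  after event 1 (t=9: DEL total): {}
  after event 2 (t=19: SET count = -10): {count=-10}
  after event 3 (t=28: DEC max by 1): {count=-10, max=-1}
  after event 4 (t=33: DEC total by 9): {count=-10, max=-1, total=-9}
  after event 5 (t=41: INC total by 9): {count=-10, max=-1, total=0}
  after event 6 (t=50: DEL count): {max=-1, total=0}
  after event 7 (t=52: INC max by 12): {max=11, total=0}
  after event 8 (t=55: INC count by 4): {count=4, max=11, total=0}

Answer: {count=4, max=11, total=0}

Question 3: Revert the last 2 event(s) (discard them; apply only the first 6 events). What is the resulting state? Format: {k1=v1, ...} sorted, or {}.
Keep first 6 events (discard last 2):
  after event 1 (t=9: DEL total): {}
  after event 2 (t=19: SET count = -10): {count=-10}
  after event 3 (t=28: DEC max by 1): {count=-10, max=-1}
  after event 4 (t=33: DEC total by 9): {count=-10, max=-1, total=-9}
  after event 5 (t=41: INC total by 9): {count=-10, max=-1, total=0}
  after event 6 (t=50: DEL count): {max=-1, total=0}

Answer: {max=-1, total=0}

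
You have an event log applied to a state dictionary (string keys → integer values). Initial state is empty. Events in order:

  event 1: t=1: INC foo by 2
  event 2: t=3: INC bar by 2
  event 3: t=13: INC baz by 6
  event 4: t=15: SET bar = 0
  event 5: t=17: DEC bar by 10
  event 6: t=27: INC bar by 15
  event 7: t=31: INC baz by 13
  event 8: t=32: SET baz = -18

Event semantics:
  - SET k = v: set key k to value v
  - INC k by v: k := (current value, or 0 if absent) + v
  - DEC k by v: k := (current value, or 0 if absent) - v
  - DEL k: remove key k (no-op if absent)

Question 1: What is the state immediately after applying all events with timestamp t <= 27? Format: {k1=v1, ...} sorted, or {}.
Apply events with t <= 27 (6 events):
  after event 1 (t=1: INC foo by 2): {foo=2}
  after event 2 (t=3: INC bar by 2): {bar=2, foo=2}
  after event 3 (t=13: INC baz by 6): {bar=2, baz=6, foo=2}
  after event 4 (t=15: SET bar = 0): {bar=0, baz=6, foo=2}
  after event 5 (t=17: DEC bar by 10): {bar=-10, baz=6, foo=2}
  after event 6 (t=27: INC bar by 15): {bar=5, baz=6, foo=2}

Answer: {bar=5, baz=6, foo=2}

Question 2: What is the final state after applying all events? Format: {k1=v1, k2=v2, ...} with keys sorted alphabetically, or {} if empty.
Answer: {bar=5, baz=-18, foo=2}

Derivation:
  after event 1 (t=1: INC foo by 2): {foo=2}
  after event 2 (t=3: INC bar by 2): {bar=2, foo=2}
  after event 3 (t=13: INC baz by 6): {bar=2, baz=6, foo=2}
  after event 4 (t=15: SET bar = 0): {bar=0, baz=6, foo=2}
  after event 5 (t=17: DEC bar by 10): {bar=-10, baz=6, foo=2}
  after event 6 (t=27: INC bar by 15): {bar=5, baz=6, foo=2}
  after event 7 (t=31: INC baz by 13): {bar=5, baz=19, foo=2}
  after event 8 (t=32: SET baz = -18): {bar=5, baz=-18, foo=2}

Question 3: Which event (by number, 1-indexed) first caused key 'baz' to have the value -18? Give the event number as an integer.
Answer: 8

Derivation:
Looking for first event where baz becomes -18:
  event 3: baz = 6
  event 4: baz = 6
  event 5: baz = 6
  event 6: baz = 6
  event 7: baz = 19
  event 8: baz 19 -> -18  <-- first match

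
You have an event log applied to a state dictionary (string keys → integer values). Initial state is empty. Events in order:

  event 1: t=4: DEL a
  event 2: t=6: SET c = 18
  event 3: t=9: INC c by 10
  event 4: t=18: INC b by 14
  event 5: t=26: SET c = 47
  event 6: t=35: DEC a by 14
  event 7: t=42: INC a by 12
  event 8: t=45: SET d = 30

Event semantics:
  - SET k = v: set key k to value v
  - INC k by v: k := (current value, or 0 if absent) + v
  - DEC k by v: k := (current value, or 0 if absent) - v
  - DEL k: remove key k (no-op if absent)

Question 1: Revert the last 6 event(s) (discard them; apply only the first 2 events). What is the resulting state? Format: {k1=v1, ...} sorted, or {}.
Answer: {c=18}

Derivation:
Keep first 2 events (discard last 6):
  after event 1 (t=4: DEL a): {}
  after event 2 (t=6: SET c = 18): {c=18}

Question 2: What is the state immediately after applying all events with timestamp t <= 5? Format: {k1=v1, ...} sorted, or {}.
Apply events with t <= 5 (1 events):
  after event 1 (t=4: DEL a): {}

Answer: {}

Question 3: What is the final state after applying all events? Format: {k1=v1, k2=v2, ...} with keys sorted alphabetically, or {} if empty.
Answer: {a=-2, b=14, c=47, d=30}

Derivation:
  after event 1 (t=4: DEL a): {}
  after event 2 (t=6: SET c = 18): {c=18}
  after event 3 (t=9: INC c by 10): {c=28}
  after event 4 (t=18: INC b by 14): {b=14, c=28}
  after event 5 (t=26: SET c = 47): {b=14, c=47}
  after event 6 (t=35: DEC a by 14): {a=-14, b=14, c=47}
  after event 7 (t=42: INC a by 12): {a=-2, b=14, c=47}
  after event 8 (t=45: SET d = 30): {a=-2, b=14, c=47, d=30}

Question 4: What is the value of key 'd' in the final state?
Answer: 30

Derivation:
Track key 'd' through all 8 events:
  event 1 (t=4: DEL a): d unchanged
  event 2 (t=6: SET c = 18): d unchanged
  event 3 (t=9: INC c by 10): d unchanged
  event 4 (t=18: INC b by 14): d unchanged
  event 5 (t=26: SET c = 47): d unchanged
  event 6 (t=35: DEC a by 14): d unchanged
  event 7 (t=42: INC a by 12): d unchanged
  event 8 (t=45: SET d = 30): d (absent) -> 30
Final: d = 30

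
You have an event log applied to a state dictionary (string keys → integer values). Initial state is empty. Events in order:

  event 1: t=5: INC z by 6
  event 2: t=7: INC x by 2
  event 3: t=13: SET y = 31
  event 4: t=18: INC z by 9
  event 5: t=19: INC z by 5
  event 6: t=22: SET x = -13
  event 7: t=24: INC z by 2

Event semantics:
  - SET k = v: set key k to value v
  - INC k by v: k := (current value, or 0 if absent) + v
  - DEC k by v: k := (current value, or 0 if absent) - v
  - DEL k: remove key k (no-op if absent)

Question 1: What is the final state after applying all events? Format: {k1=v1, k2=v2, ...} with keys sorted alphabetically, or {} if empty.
  after event 1 (t=5: INC z by 6): {z=6}
  after event 2 (t=7: INC x by 2): {x=2, z=6}
  after event 3 (t=13: SET y = 31): {x=2, y=31, z=6}
  after event 4 (t=18: INC z by 9): {x=2, y=31, z=15}
  after event 5 (t=19: INC z by 5): {x=2, y=31, z=20}
  after event 6 (t=22: SET x = -13): {x=-13, y=31, z=20}
  after event 7 (t=24: INC z by 2): {x=-13, y=31, z=22}

Answer: {x=-13, y=31, z=22}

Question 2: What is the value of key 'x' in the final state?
Answer: -13

Derivation:
Track key 'x' through all 7 events:
  event 1 (t=5: INC z by 6): x unchanged
  event 2 (t=7: INC x by 2): x (absent) -> 2
  event 3 (t=13: SET y = 31): x unchanged
  event 4 (t=18: INC z by 9): x unchanged
  event 5 (t=19: INC z by 5): x unchanged
  event 6 (t=22: SET x = -13): x 2 -> -13
  event 7 (t=24: INC z by 2): x unchanged
Final: x = -13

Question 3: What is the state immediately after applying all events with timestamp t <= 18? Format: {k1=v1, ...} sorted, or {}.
Apply events with t <= 18 (4 events):
  after event 1 (t=5: INC z by 6): {z=6}
  after event 2 (t=7: INC x by 2): {x=2, z=6}
  after event 3 (t=13: SET y = 31): {x=2, y=31, z=6}
  after event 4 (t=18: INC z by 9): {x=2, y=31, z=15}

Answer: {x=2, y=31, z=15}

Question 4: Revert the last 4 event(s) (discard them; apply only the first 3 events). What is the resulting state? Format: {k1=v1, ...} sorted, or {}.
Keep first 3 events (discard last 4):
  after event 1 (t=5: INC z by 6): {z=6}
  after event 2 (t=7: INC x by 2): {x=2, z=6}
  after event 3 (t=13: SET y = 31): {x=2, y=31, z=6}

Answer: {x=2, y=31, z=6}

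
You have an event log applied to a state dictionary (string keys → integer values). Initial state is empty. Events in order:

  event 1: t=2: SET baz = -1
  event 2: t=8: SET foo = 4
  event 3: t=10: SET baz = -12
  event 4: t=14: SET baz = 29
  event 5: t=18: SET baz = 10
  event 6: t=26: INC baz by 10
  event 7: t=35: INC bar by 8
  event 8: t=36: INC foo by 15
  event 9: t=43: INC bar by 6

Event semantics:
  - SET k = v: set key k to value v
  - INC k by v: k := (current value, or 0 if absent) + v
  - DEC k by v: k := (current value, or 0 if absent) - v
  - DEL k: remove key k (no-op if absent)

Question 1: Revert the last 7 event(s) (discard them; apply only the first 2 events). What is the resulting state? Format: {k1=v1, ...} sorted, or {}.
Keep first 2 events (discard last 7):
  after event 1 (t=2: SET baz = -1): {baz=-1}
  after event 2 (t=8: SET foo = 4): {baz=-1, foo=4}

Answer: {baz=-1, foo=4}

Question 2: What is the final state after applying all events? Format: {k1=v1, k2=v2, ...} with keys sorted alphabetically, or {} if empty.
  after event 1 (t=2: SET baz = -1): {baz=-1}
  after event 2 (t=8: SET foo = 4): {baz=-1, foo=4}
  after event 3 (t=10: SET baz = -12): {baz=-12, foo=4}
  after event 4 (t=14: SET baz = 29): {baz=29, foo=4}
  after event 5 (t=18: SET baz = 10): {baz=10, foo=4}
  after event 6 (t=26: INC baz by 10): {baz=20, foo=4}
  after event 7 (t=35: INC bar by 8): {bar=8, baz=20, foo=4}
  after event 8 (t=36: INC foo by 15): {bar=8, baz=20, foo=19}
  after event 9 (t=43: INC bar by 6): {bar=14, baz=20, foo=19}

Answer: {bar=14, baz=20, foo=19}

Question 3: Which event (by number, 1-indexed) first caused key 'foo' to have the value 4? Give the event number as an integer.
Answer: 2

Derivation:
Looking for first event where foo becomes 4:
  event 2: foo (absent) -> 4  <-- first match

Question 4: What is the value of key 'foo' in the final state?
Answer: 19

Derivation:
Track key 'foo' through all 9 events:
  event 1 (t=2: SET baz = -1): foo unchanged
  event 2 (t=8: SET foo = 4): foo (absent) -> 4
  event 3 (t=10: SET baz = -12): foo unchanged
  event 4 (t=14: SET baz = 29): foo unchanged
  event 5 (t=18: SET baz = 10): foo unchanged
  event 6 (t=26: INC baz by 10): foo unchanged
  event 7 (t=35: INC bar by 8): foo unchanged
  event 8 (t=36: INC foo by 15): foo 4 -> 19
  event 9 (t=43: INC bar by 6): foo unchanged
Final: foo = 19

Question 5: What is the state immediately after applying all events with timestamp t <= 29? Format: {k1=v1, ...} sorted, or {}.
Answer: {baz=20, foo=4}

Derivation:
Apply events with t <= 29 (6 events):
  after event 1 (t=2: SET baz = -1): {baz=-1}
  after event 2 (t=8: SET foo = 4): {baz=-1, foo=4}
  after event 3 (t=10: SET baz = -12): {baz=-12, foo=4}
  after event 4 (t=14: SET baz = 29): {baz=29, foo=4}
  after event 5 (t=18: SET baz = 10): {baz=10, foo=4}
  after event 6 (t=26: INC baz by 10): {baz=20, foo=4}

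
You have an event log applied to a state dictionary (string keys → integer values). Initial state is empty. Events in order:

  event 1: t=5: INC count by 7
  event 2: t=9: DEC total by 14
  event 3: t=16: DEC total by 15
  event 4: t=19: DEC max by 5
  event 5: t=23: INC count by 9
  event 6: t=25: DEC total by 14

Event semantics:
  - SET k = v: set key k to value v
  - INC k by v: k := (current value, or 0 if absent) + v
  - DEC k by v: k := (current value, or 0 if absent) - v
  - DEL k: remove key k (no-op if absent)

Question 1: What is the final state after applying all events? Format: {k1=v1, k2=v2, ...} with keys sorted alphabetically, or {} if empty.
Answer: {count=16, max=-5, total=-43}

Derivation:
  after event 1 (t=5: INC count by 7): {count=7}
  after event 2 (t=9: DEC total by 14): {count=7, total=-14}
  after event 3 (t=16: DEC total by 15): {count=7, total=-29}
  after event 4 (t=19: DEC max by 5): {count=7, max=-5, total=-29}
  after event 5 (t=23: INC count by 9): {count=16, max=-5, total=-29}
  after event 6 (t=25: DEC total by 14): {count=16, max=-5, total=-43}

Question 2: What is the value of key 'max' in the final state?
Track key 'max' through all 6 events:
  event 1 (t=5: INC count by 7): max unchanged
  event 2 (t=9: DEC total by 14): max unchanged
  event 3 (t=16: DEC total by 15): max unchanged
  event 4 (t=19: DEC max by 5): max (absent) -> -5
  event 5 (t=23: INC count by 9): max unchanged
  event 6 (t=25: DEC total by 14): max unchanged
Final: max = -5

Answer: -5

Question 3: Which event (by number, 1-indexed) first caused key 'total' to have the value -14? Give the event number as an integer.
Looking for first event where total becomes -14:
  event 2: total (absent) -> -14  <-- first match

Answer: 2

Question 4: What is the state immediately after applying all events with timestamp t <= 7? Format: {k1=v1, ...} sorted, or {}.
Answer: {count=7}

Derivation:
Apply events with t <= 7 (1 events):
  after event 1 (t=5: INC count by 7): {count=7}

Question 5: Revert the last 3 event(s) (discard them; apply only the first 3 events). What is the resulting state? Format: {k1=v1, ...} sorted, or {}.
Answer: {count=7, total=-29}

Derivation:
Keep first 3 events (discard last 3):
  after event 1 (t=5: INC count by 7): {count=7}
  after event 2 (t=9: DEC total by 14): {count=7, total=-14}
  after event 3 (t=16: DEC total by 15): {count=7, total=-29}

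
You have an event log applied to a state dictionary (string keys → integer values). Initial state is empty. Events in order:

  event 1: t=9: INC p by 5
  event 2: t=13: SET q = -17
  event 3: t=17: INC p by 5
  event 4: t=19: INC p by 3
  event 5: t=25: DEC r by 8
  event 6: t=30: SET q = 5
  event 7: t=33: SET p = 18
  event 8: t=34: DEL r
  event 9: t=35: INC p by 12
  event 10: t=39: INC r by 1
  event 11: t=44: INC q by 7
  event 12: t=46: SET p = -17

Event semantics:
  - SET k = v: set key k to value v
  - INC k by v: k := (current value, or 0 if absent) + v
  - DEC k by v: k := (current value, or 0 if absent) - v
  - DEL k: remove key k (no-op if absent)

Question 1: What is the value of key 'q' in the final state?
Answer: 12

Derivation:
Track key 'q' through all 12 events:
  event 1 (t=9: INC p by 5): q unchanged
  event 2 (t=13: SET q = -17): q (absent) -> -17
  event 3 (t=17: INC p by 5): q unchanged
  event 4 (t=19: INC p by 3): q unchanged
  event 5 (t=25: DEC r by 8): q unchanged
  event 6 (t=30: SET q = 5): q -17 -> 5
  event 7 (t=33: SET p = 18): q unchanged
  event 8 (t=34: DEL r): q unchanged
  event 9 (t=35: INC p by 12): q unchanged
  event 10 (t=39: INC r by 1): q unchanged
  event 11 (t=44: INC q by 7): q 5 -> 12
  event 12 (t=46: SET p = -17): q unchanged
Final: q = 12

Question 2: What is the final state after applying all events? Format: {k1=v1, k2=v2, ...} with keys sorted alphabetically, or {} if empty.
  after event 1 (t=9: INC p by 5): {p=5}
  after event 2 (t=13: SET q = -17): {p=5, q=-17}
  after event 3 (t=17: INC p by 5): {p=10, q=-17}
  after event 4 (t=19: INC p by 3): {p=13, q=-17}
  after event 5 (t=25: DEC r by 8): {p=13, q=-17, r=-8}
  after event 6 (t=30: SET q = 5): {p=13, q=5, r=-8}
  after event 7 (t=33: SET p = 18): {p=18, q=5, r=-8}
  after event 8 (t=34: DEL r): {p=18, q=5}
  after event 9 (t=35: INC p by 12): {p=30, q=5}
  after event 10 (t=39: INC r by 1): {p=30, q=5, r=1}
  after event 11 (t=44: INC q by 7): {p=30, q=12, r=1}
  after event 12 (t=46: SET p = -17): {p=-17, q=12, r=1}

Answer: {p=-17, q=12, r=1}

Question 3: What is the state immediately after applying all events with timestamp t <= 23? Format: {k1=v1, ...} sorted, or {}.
Apply events with t <= 23 (4 events):
  after event 1 (t=9: INC p by 5): {p=5}
  after event 2 (t=13: SET q = -17): {p=5, q=-17}
  after event 3 (t=17: INC p by 5): {p=10, q=-17}
  after event 4 (t=19: INC p by 3): {p=13, q=-17}

Answer: {p=13, q=-17}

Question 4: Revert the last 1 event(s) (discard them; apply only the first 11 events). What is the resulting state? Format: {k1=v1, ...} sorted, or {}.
Keep first 11 events (discard last 1):
  after event 1 (t=9: INC p by 5): {p=5}
  after event 2 (t=13: SET q = -17): {p=5, q=-17}
  after event 3 (t=17: INC p by 5): {p=10, q=-17}
  after event 4 (t=19: INC p by 3): {p=13, q=-17}
  after event 5 (t=25: DEC r by 8): {p=13, q=-17, r=-8}
  after event 6 (t=30: SET q = 5): {p=13, q=5, r=-8}
  after event 7 (t=33: SET p = 18): {p=18, q=5, r=-8}
  after event 8 (t=34: DEL r): {p=18, q=5}
  after event 9 (t=35: INC p by 12): {p=30, q=5}
  after event 10 (t=39: INC r by 1): {p=30, q=5, r=1}
  after event 11 (t=44: INC q by 7): {p=30, q=12, r=1}

Answer: {p=30, q=12, r=1}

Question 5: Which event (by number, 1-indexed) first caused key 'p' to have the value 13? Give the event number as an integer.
Answer: 4

Derivation:
Looking for first event where p becomes 13:
  event 1: p = 5
  event 2: p = 5
  event 3: p = 10
  event 4: p 10 -> 13  <-- first match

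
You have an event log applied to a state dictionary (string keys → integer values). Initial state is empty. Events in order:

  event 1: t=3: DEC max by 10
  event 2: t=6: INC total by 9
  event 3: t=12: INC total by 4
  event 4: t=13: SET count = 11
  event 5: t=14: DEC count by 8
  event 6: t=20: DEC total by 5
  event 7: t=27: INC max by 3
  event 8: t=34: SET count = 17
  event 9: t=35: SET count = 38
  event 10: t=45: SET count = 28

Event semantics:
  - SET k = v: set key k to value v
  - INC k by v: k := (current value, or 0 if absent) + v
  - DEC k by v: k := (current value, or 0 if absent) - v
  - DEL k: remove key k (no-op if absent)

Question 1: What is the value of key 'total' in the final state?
Answer: 8

Derivation:
Track key 'total' through all 10 events:
  event 1 (t=3: DEC max by 10): total unchanged
  event 2 (t=6: INC total by 9): total (absent) -> 9
  event 3 (t=12: INC total by 4): total 9 -> 13
  event 4 (t=13: SET count = 11): total unchanged
  event 5 (t=14: DEC count by 8): total unchanged
  event 6 (t=20: DEC total by 5): total 13 -> 8
  event 7 (t=27: INC max by 3): total unchanged
  event 8 (t=34: SET count = 17): total unchanged
  event 9 (t=35: SET count = 38): total unchanged
  event 10 (t=45: SET count = 28): total unchanged
Final: total = 8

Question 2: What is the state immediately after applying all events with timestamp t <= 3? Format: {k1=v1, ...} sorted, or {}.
Answer: {max=-10}

Derivation:
Apply events with t <= 3 (1 events):
  after event 1 (t=3: DEC max by 10): {max=-10}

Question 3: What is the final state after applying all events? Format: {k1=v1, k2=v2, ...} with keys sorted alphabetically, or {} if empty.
  after event 1 (t=3: DEC max by 10): {max=-10}
  after event 2 (t=6: INC total by 9): {max=-10, total=9}
  after event 3 (t=12: INC total by 4): {max=-10, total=13}
  after event 4 (t=13: SET count = 11): {count=11, max=-10, total=13}
  after event 5 (t=14: DEC count by 8): {count=3, max=-10, total=13}
  after event 6 (t=20: DEC total by 5): {count=3, max=-10, total=8}
  after event 7 (t=27: INC max by 3): {count=3, max=-7, total=8}
  after event 8 (t=34: SET count = 17): {count=17, max=-7, total=8}
  after event 9 (t=35: SET count = 38): {count=38, max=-7, total=8}
  after event 10 (t=45: SET count = 28): {count=28, max=-7, total=8}

Answer: {count=28, max=-7, total=8}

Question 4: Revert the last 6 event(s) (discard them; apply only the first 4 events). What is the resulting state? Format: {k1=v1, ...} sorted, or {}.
Answer: {count=11, max=-10, total=13}

Derivation:
Keep first 4 events (discard last 6):
  after event 1 (t=3: DEC max by 10): {max=-10}
  after event 2 (t=6: INC total by 9): {max=-10, total=9}
  after event 3 (t=12: INC total by 4): {max=-10, total=13}
  after event 4 (t=13: SET count = 11): {count=11, max=-10, total=13}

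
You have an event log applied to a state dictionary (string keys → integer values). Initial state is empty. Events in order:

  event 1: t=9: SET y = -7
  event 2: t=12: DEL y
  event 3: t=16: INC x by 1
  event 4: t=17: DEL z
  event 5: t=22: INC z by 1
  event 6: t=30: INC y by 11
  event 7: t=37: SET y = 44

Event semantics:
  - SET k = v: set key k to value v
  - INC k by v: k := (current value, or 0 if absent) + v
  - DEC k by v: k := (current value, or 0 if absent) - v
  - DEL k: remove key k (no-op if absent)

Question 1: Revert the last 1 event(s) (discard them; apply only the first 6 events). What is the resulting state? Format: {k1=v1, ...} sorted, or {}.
Keep first 6 events (discard last 1):
  after event 1 (t=9: SET y = -7): {y=-7}
  after event 2 (t=12: DEL y): {}
  after event 3 (t=16: INC x by 1): {x=1}
  after event 4 (t=17: DEL z): {x=1}
  after event 5 (t=22: INC z by 1): {x=1, z=1}
  after event 6 (t=30: INC y by 11): {x=1, y=11, z=1}

Answer: {x=1, y=11, z=1}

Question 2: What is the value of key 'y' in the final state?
Answer: 44

Derivation:
Track key 'y' through all 7 events:
  event 1 (t=9: SET y = -7): y (absent) -> -7
  event 2 (t=12: DEL y): y -7 -> (absent)
  event 3 (t=16: INC x by 1): y unchanged
  event 4 (t=17: DEL z): y unchanged
  event 5 (t=22: INC z by 1): y unchanged
  event 6 (t=30: INC y by 11): y (absent) -> 11
  event 7 (t=37: SET y = 44): y 11 -> 44
Final: y = 44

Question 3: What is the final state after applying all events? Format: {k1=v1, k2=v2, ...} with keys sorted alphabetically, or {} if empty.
  after event 1 (t=9: SET y = -7): {y=-7}
  after event 2 (t=12: DEL y): {}
  after event 3 (t=16: INC x by 1): {x=1}
  after event 4 (t=17: DEL z): {x=1}
  after event 5 (t=22: INC z by 1): {x=1, z=1}
  after event 6 (t=30: INC y by 11): {x=1, y=11, z=1}
  after event 7 (t=37: SET y = 44): {x=1, y=44, z=1}

Answer: {x=1, y=44, z=1}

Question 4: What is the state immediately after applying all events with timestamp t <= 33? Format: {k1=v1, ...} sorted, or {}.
Answer: {x=1, y=11, z=1}

Derivation:
Apply events with t <= 33 (6 events):
  after event 1 (t=9: SET y = -7): {y=-7}
  after event 2 (t=12: DEL y): {}
  after event 3 (t=16: INC x by 1): {x=1}
  after event 4 (t=17: DEL z): {x=1}
  after event 5 (t=22: INC z by 1): {x=1, z=1}
  after event 6 (t=30: INC y by 11): {x=1, y=11, z=1}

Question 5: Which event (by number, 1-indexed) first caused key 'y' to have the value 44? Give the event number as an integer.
Answer: 7

Derivation:
Looking for first event where y becomes 44:
  event 1: y = -7
  event 2: y = (absent)
  event 6: y = 11
  event 7: y 11 -> 44  <-- first match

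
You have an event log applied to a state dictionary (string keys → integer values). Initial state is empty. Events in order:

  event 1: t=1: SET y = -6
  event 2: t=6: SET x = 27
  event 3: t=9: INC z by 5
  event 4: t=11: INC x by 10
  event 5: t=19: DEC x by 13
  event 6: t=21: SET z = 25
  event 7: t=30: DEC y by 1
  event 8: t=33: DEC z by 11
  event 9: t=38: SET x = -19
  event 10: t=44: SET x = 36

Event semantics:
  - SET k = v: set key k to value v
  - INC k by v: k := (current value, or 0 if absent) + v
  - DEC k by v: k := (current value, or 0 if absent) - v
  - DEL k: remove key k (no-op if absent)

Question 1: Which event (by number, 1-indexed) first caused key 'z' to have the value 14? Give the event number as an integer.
Answer: 8

Derivation:
Looking for first event where z becomes 14:
  event 3: z = 5
  event 4: z = 5
  event 5: z = 5
  event 6: z = 25
  event 7: z = 25
  event 8: z 25 -> 14  <-- first match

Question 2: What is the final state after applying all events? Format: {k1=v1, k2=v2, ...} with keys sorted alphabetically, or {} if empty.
Answer: {x=36, y=-7, z=14}

Derivation:
  after event 1 (t=1: SET y = -6): {y=-6}
  after event 2 (t=6: SET x = 27): {x=27, y=-6}
  after event 3 (t=9: INC z by 5): {x=27, y=-6, z=5}
  after event 4 (t=11: INC x by 10): {x=37, y=-6, z=5}
  after event 5 (t=19: DEC x by 13): {x=24, y=-6, z=5}
  after event 6 (t=21: SET z = 25): {x=24, y=-6, z=25}
  after event 7 (t=30: DEC y by 1): {x=24, y=-7, z=25}
  after event 8 (t=33: DEC z by 11): {x=24, y=-7, z=14}
  after event 9 (t=38: SET x = -19): {x=-19, y=-7, z=14}
  after event 10 (t=44: SET x = 36): {x=36, y=-7, z=14}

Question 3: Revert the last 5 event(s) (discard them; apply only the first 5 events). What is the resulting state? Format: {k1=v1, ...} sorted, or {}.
Answer: {x=24, y=-6, z=5}

Derivation:
Keep first 5 events (discard last 5):
  after event 1 (t=1: SET y = -6): {y=-6}
  after event 2 (t=6: SET x = 27): {x=27, y=-6}
  after event 3 (t=9: INC z by 5): {x=27, y=-6, z=5}
  after event 4 (t=11: INC x by 10): {x=37, y=-6, z=5}
  after event 5 (t=19: DEC x by 13): {x=24, y=-6, z=5}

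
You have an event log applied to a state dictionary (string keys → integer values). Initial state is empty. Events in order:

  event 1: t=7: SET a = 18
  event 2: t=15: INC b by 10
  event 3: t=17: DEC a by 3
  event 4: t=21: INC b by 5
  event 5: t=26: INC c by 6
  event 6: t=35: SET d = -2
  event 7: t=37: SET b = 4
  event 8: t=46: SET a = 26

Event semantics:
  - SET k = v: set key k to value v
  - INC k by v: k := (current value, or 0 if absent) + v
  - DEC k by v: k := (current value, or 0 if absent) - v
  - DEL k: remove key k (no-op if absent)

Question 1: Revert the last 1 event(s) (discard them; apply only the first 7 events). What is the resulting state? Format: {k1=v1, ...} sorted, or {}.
Keep first 7 events (discard last 1):
  after event 1 (t=7: SET a = 18): {a=18}
  after event 2 (t=15: INC b by 10): {a=18, b=10}
  after event 3 (t=17: DEC a by 3): {a=15, b=10}
  after event 4 (t=21: INC b by 5): {a=15, b=15}
  after event 5 (t=26: INC c by 6): {a=15, b=15, c=6}
  after event 6 (t=35: SET d = -2): {a=15, b=15, c=6, d=-2}
  after event 7 (t=37: SET b = 4): {a=15, b=4, c=6, d=-2}

Answer: {a=15, b=4, c=6, d=-2}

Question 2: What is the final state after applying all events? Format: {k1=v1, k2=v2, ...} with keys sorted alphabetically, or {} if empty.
  after event 1 (t=7: SET a = 18): {a=18}
  after event 2 (t=15: INC b by 10): {a=18, b=10}
  after event 3 (t=17: DEC a by 3): {a=15, b=10}
  after event 4 (t=21: INC b by 5): {a=15, b=15}
  after event 5 (t=26: INC c by 6): {a=15, b=15, c=6}
  after event 6 (t=35: SET d = -2): {a=15, b=15, c=6, d=-2}
  after event 7 (t=37: SET b = 4): {a=15, b=4, c=6, d=-2}
  after event 8 (t=46: SET a = 26): {a=26, b=4, c=6, d=-2}

Answer: {a=26, b=4, c=6, d=-2}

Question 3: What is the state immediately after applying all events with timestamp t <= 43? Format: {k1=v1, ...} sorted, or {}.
Answer: {a=15, b=4, c=6, d=-2}

Derivation:
Apply events with t <= 43 (7 events):
  after event 1 (t=7: SET a = 18): {a=18}
  after event 2 (t=15: INC b by 10): {a=18, b=10}
  after event 3 (t=17: DEC a by 3): {a=15, b=10}
  after event 4 (t=21: INC b by 5): {a=15, b=15}
  after event 5 (t=26: INC c by 6): {a=15, b=15, c=6}
  after event 6 (t=35: SET d = -2): {a=15, b=15, c=6, d=-2}
  after event 7 (t=37: SET b = 4): {a=15, b=4, c=6, d=-2}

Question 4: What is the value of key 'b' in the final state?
Track key 'b' through all 8 events:
  event 1 (t=7: SET a = 18): b unchanged
  event 2 (t=15: INC b by 10): b (absent) -> 10
  event 3 (t=17: DEC a by 3): b unchanged
  event 4 (t=21: INC b by 5): b 10 -> 15
  event 5 (t=26: INC c by 6): b unchanged
  event 6 (t=35: SET d = -2): b unchanged
  event 7 (t=37: SET b = 4): b 15 -> 4
  event 8 (t=46: SET a = 26): b unchanged
Final: b = 4

Answer: 4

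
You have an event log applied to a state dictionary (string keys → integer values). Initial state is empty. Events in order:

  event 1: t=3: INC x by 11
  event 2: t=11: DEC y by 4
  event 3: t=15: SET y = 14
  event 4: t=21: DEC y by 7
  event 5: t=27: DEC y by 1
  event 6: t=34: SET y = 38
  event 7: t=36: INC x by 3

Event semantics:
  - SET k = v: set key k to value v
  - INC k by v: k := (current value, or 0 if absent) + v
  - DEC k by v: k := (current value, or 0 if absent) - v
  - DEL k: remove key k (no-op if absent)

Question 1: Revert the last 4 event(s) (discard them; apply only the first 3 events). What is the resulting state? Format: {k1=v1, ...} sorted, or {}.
Answer: {x=11, y=14}

Derivation:
Keep first 3 events (discard last 4):
  after event 1 (t=3: INC x by 11): {x=11}
  after event 2 (t=11: DEC y by 4): {x=11, y=-4}
  after event 3 (t=15: SET y = 14): {x=11, y=14}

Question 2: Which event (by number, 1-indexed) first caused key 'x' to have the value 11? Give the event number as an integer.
Looking for first event where x becomes 11:
  event 1: x (absent) -> 11  <-- first match

Answer: 1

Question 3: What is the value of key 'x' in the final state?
Answer: 14

Derivation:
Track key 'x' through all 7 events:
  event 1 (t=3: INC x by 11): x (absent) -> 11
  event 2 (t=11: DEC y by 4): x unchanged
  event 3 (t=15: SET y = 14): x unchanged
  event 4 (t=21: DEC y by 7): x unchanged
  event 5 (t=27: DEC y by 1): x unchanged
  event 6 (t=34: SET y = 38): x unchanged
  event 7 (t=36: INC x by 3): x 11 -> 14
Final: x = 14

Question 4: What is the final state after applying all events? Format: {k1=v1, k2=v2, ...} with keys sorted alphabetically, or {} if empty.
Answer: {x=14, y=38}

Derivation:
  after event 1 (t=3: INC x by 11): {x=11}
  after event 2 (t=11: DEC y by 4): {x=11, y=-4}
  after event 3 (t=15: SET y = 14): {x=11, y=14}
  after event 4 (t=21: DEC y by 7): {x=11, y=7}
  after event 5 (t=27: DEC y by 1): {x=11, y=6}
  after event 6 (t=34: SET y = 38): {x=11, y=38}
  after event 7 (t=36: INC x by 3): {x=14, y=38}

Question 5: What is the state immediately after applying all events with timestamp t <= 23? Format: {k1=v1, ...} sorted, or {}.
Answer: {x=11, y=7}

Derivation:
Apply events with t <= 23 (4 events):
  after event 1 (t=3: INC x by 11): {x=11}
  after event 2 (t=11: DEC y by 4): {x=11, y=-4}
  after event 3 (t=15: SET y = 14): {x=11, y=14}
  after event 4 (t=21: DEC y by 7): {x=11, y=7}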